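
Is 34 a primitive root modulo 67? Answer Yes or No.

Yes

φ(67) = 67 − 1 = 66 = 2 · 3 · 11.
An element g generates (Z/67Z)^× iff g^(66/q) ≢ 1 (mod 67) for each prime q ∈ {2, 3, 11}.
34^33 ≡ 66 (mod 67)  [q = 2: ≢ 1 ✓]
34^22 ≡ 29 (mod 67)  [q = 3: ≢ 1 ✓]
34^6 ≡ 22 (mod 67)  [q = 11: ≢ 1 ✓]
None equal 1, so ord_67(34) = 66: 34 is a primitive root.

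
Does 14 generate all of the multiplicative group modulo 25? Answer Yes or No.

No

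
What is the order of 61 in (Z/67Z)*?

By Lagrange's theorem, ord_67(61) divides φ(67) = 67 − 1 = 66 = 2 · 3 · 11.
Divisors of 66: 1, 2, 3, 6, 11, 22, 33, 66.
Check 61^d mod 67 for each divisor in increasing order:
61^1 ≡ 61 (mod 67)
61^2 ≡ 36 (mod 67)
61^3 ≡ 52 (mod 67)
61^6 ≡ 24 (mod 67)
61^11 ≡ 38 (mod 67)
61^22 ≡ 37 (mod 67)
61^33 ≡ 66 (mod 67)
61^66 ≡ 1 (mod 67) ✓
So ord_67(61) = 66.

66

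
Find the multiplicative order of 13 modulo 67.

By Lagrange's theorem, ord_67(13) divides φ(67) = 67 − 1 = 66 = 2 · 3 · 11.
Divisors of 66: 1, 2, 3, 6, 11, 22, 33, 66.
Compute 13^d (mod 67) for the divisors d until we hit 1:
13^1 ≡ 13 (mod 67)
13^2 ≡ 35 (mod 67)
13^3 ≡ 53 (mod 67)
13^6 ≡ 62 (mod 67)
13^11 ≡ 38 (mod 67)
13^22 ≡ 37 (mod 67)
13^33 ≡ 66 (mod 67)
13^66 ≡ 1 (mod 67) ✓
The smallest such exponent is 66, so the order of 13 is 66.

66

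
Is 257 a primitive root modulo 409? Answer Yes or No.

φ(409) = 409 − 1 = 408 = 2^3 · 3 · 17.
It suffices to check that the order of 257 is not a proper divisor of 408: compute 257^(408/q) for q ∈ {2, 3, 17}.
257^204 ≡ 408 (mod 409)  [q = 2: ≢ 1 ✓]
257^136 ≡ 1 (mod 409)  [q = 3: ≡ 1 ✗]
257^24 ≡ 69 (mod 409)  [q = 17: ≢ 1 ✓]
Since 257^136 ≡ 1, the order of 257 divides 136 < 408, so 257 is not a primitive root.

No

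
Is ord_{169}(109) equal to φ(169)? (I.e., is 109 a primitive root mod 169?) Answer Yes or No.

φ(169) = φ(13^2) = 13·(13−1) = 156 = 2^2 · 3 · 13.
109 is a primitive root mod 169 iff 109^(φ(169)/q) ≢ 1 for every prime q | φ(169), i.e. q ∈ {2, 3, 13}.
109^78 ≡ 168 (mod 169)  [q = 2: ≢ 1 ✓]
109^52 ≡ 1 (mod 169)  [q = 3: ≡ 1 ✗]
109^12 ≡ 27 (mod 169)  [q = 13: ≢ 1 ✓]
109^52 ≡ 1 shows ord(109) | 52, strictly less than φ(169); not a primitive root.

No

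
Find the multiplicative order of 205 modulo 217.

15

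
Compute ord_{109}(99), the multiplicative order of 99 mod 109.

108

The order of 99 must divide φ(109) = 109 − 1 = 108 = 2^2 · 3^3.
Divisors of 108: 1, 2, 3, 4, 6, 9, 12, 18, 27, 36, 54, 108.
Check 99^d mod 109 for each divisor in increasing order:
99^1 ≡ 99
99^2 ≡ 100
99^3 ≡ 90
99^4 ≡ 81
99^6 ≡ 34
99^9 ≡ 8
99^12 ≡ 66
99^18 ≡ 64
99^27 ≡ 76
99^36 ≡ 63
99^54 ≡ 108
99^108 ≡ 1
Hence ord(99) = 108.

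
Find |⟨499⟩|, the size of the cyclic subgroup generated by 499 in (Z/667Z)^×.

The order of 499 must divide φ(667) = φ(23·29) = (23−1)·(29−1) = 22·28 = 616 = 2^3 · 7 · 11.
Divisors of 616: 1, 2, 4, 7, 8, 11, 14, 22, 28, 44, 56, 77, 88, 154, 308, 616.
Evaluate successive powers at the divisors of 616:
499^1 ≡ 499 (mod 667)
499^2 ≡ 210 (mod 667)
499^4 ≡ 78 (mod 667)
499^7 ≡ 202 (mod 667)
499^8 ≡ 81 (mod 667)
499^11 ≡ 415 (mod 667)
499^14 ≡ 117 (mod 667)
499^22 ≡ 139 (mod 667)
499^28 ≡ 349 (mod 667)
499^44 ≡ 645 (mod 667)
499^56 ≡ 407 (mod 667)
499^77 ≡ 231 (mod 667)
499^88 ≡ 484 (mod 667)
499^154 ≡ 1 (mod 667) ✓
Hence ord(499) = 154.

154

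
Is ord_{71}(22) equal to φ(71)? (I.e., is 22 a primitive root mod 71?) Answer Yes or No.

Yes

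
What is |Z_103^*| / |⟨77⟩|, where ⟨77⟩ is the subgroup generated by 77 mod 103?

1

ord(77) | φ(103) = 103 − 1 = 102 = 2 · 3 · 17.
Divisors of 102: 1, 2, 3, 6, 17, 34, 51, 102.
Evaluate successive powers at the divisors of 102:
77^1 ≡ 77
77^2 ≡ 58
77^3 ≡ 37
77^6 ≡ 30
77^17 ≡ 47
77^34 ≡ 46
77^51 ≡ 102
77^102 ≡ 1
Thus |⟨77⟩| = ord(77) = 102.
Index = |(Z/103Z)^×| / |⟨77⟩| = 102 / 102 = 1.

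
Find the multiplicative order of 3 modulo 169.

39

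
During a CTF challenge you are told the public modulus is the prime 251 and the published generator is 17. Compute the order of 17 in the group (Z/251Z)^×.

125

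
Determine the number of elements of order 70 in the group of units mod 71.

24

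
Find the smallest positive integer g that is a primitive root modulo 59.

2

φ(59) = 59 − 1 = 58 = 2 · 29.
Test candidates g = 2, 3, … against the prime factors q ∈ {2, 29} of φ(59): g is a generator iff g^(58/q) ≢ 1 for every such q.
g = 2: 2^29 ≡ 58; 2^2 ≡ 4 — none is 1, so 2 is a primitive root.
So 2 is the smallest generator of (Z/59Z)^×.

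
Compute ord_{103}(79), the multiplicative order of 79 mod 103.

17

ord(79) | φ(103) = 103 − 1 = 102 = 2 · 3 · 17.
Divisors of 102: 1, 2, 3, 6, 17, 34, 51, 102.
Evaluate successive powers at the divisors of 102:
79^1 ≡ 79
79^2 ≡ 61
79^3 ≡ 81
79^6 ≡ 72
79^17 ≡ 1
So ord_103(79) = 17.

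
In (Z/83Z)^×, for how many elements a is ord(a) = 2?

1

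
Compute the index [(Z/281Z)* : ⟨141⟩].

4

By Lagrange's theorem, ord_281(141) divides φ(281) = 281 − 1 = 280 = 2^3 · 5 · 7.
Divisors of 280: 1, 2, 4, 5, 7, 8, 10, 14, 20, 28, 35, 40, 56, 70, 140, 280.
Compute 141^d (mod 281) for the divisors d until we hit 1:
141^1 ≡ 141 (mod 281)
141^2 ≡ 211 (mod 281)
141^4 ≡ 123 (mod 281)
141^5 ≡ 202 (mod 281)
141^7 ≡ 191 (mod 281)
141^8 ≡ 236 (mod 281)
141^10 ≡ 59 (mod 281)
141^14 ≡ 232 (mod 281)
141^20 ≡ 109 (mod 281)
141^28 ≡ 153 (mod 281)
141^35 ≡ 280 (mod 281)
141^40 ≡ 79 (mod 281)
141^56 ≡ 86 (mod 281)
141^70 ≡ 1 (mod 281) ✓
The order of 141 is 70, so the subgroup it generates has 70 elements.
The index is φ(281) / ord(141) = 280 / 70 = 4.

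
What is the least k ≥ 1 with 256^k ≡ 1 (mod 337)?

21

ord(256) | φ(337) = 337 − 1 = 336 = 2^4 · 3 · 7.
Divisors of 336: 1, 2, 3, 4, 6, 7, 8, 12, 14, 16, 21, 24, 28, 42, 48, 56, 84, 112, 168, 336.
Test each divisor d:
256^1 ≡ 256 (mod 337)
256^2 ≡ 158 (mod 337)
256^3 ≡ 8 (mod 337)
256^4 ≡ 26 (mod 337)
256^6 ≡ 64 (mod 337)
256^7 ≡ 208 (mod 337)
256^8 ≡ 2 (mod 337)
256^12 ≡ 52 (mod 337)
256^14 ≡ 128 (mod 337)
256^16 ≡ 4 (mod 337)
256^21 ≡ 1 (mod 337) ✓
So ord_337(256) = 21.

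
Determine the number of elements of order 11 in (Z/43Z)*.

φ(43) = 43 − 1 = 42 = 2 · 3 · 7.
In a cyclic group of order 42, there are φ(d) elements of order d for each divisor d of 42, and zero for non-divisors.
11 does not divide 42, so no element of (Z/43Z)^× has order 11.

0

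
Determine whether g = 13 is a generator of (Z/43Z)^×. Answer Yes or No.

No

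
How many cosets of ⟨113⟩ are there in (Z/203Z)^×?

6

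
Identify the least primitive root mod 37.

φ(37) = 37 − 1 = 36 = 2^2 · 3^2.
g is a primitive root iff g^(36/q) ≢ 1 (mod 37) for each prime q ∈ {2, 3}.
g = 2: 2^18 ≡ 36; 2^12 ≡ 26 — none is 1, so 2 is a primitive root.
The smallest primitive root modulo 37 is 2.

2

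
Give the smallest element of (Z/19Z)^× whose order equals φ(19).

2

φ(19) = 19 − 1 = 18 = 2 · 3^2.
Test candidates g = 2, 3, … against the prime factors q ∈ {2, 3} of φ(19): g is a generator iff g^(18/q) ≢ 1 for every such q.
g = 2: 2^9 ≡ 18; 2^6 ≡ 7 — none is 1, so 2 is a primitive root.
The smallest primitive root modulo 19 is 2.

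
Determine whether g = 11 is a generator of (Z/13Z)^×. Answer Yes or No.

Yes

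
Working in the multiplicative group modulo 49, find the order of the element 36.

The order of 36 must divide φ(49) = φ(7^2) = 7·(7−1) = 42 = 2 · 3 · 7.
Divisors of 42: 1, 2, 3, 6, 7, 14, 21, 42.
Evaluate successive powers at the divisors of 42:
36^1 ≡ 36
36^2 ≡ 22
36^3 ≡ 8
36^6 ≡ 15
36^7 ≡ 1
Therefore the multiplicative order of 36 modulo 49 is 7.

7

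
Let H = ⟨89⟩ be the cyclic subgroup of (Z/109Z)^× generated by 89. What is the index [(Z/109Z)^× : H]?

4

Since 89 ∈ (Z/109Z)^×, its order divides φ(109) = 109 − 1 = 108 = 2^2 · 3^3.
Divisors of 108: 1, 2, 3, 4, 6, 9, 12, 18, 27, 36, 54, 108.
Compute 89^d (mod 109) for the divisors d until we hit 1:
89^1 ≡ 89
89^2 ≡ 73
89^3 ≡ 66
89^4 ≡ 97
89^6 ≡ 105
89^9 ≡ 63
89^12 ≡ 16
89^18 ≡ 45
89^27 ≡ 1
Thus |⟨89⟩| = ord(89) = 27.
Index = |(Z/109Z)^×| / |⟨89⟩| = 108 / 27 = 4.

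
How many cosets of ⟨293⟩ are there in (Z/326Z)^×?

Since 293 ∈ (Z/326Z)^×, its order divides φ(326) = φ(2)·φ(163) = 1·162 = 162 = 2 · 3^4.
Divisors of 162: 1, 2, 3, 6, 9, 18, 27, 54, 81, 162.
Evaluate successive powers at the divisors of 162:
293^1 ≡ 293 (mod 326)
293^2 ≡ 111 (mod 326)
293^3 ≡ 249 (mod 326)
293^6 ≡ 61 (mod 326)
293^9 ≡ 193 (mod 326)
293^18 ≡ 85 (mod 326)
293^27 ≡ 105 (mod 326)
293^54 ≡ 267 (mod 326)
293^81 ≡ 325 (mod 326)
293^162 ≡ 1 (mod 326) ✓
Thus |⟨293⟩| = ord(293) = 162.
[(Z/326Z)^× : ⟨293⟩] = 162/162 = 1.

1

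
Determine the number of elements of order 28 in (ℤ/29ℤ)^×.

φ(29) = 29 − 1 = 28 = 2^2 · 7.
(Z/29Z)^× is cyclic (|G| = 28); a cyclic group of order m has exactly φ(d) elements of each order d | m, and none otherwise.
28 = 2^2 · 7 divides 28, and φ(28) = 12.

12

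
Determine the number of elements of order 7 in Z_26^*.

0

φ(26) = φ(2)·φ(13) = 1·12 = 12 = 2^2 · 3.
In a cyclic group of order 12, there are φ(d) elements of order d for each divisor d of 12, and zero for non-divisors.
Here 12 is not a multiple of 7, so there are no elements of order 7.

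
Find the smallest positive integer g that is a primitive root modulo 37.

φ(37) = 37 − 1 = 36 = 2^2 · 3^2.
g is a primitive root iff g^(36/q) ≢ 1 (mod 37) for each prime q ∈ {2, 3}.
g = 2: 2^18 ≡ 36; 2^12 ≡ 26 — none is 1, so 2 is a primitive root.
The smallest primitive root modulo 37 is 2.

2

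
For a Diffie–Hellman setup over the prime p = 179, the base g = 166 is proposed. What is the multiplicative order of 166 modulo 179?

178

The order of 166 must divide φ(179) = 179 − 1 = 178 = 2 · 89.
Divisors of 178: 1, 2, 89, 178.
Test each divisor d:
166^1 ≡ 166 (mod 179)
166^2 ≡ 169 (mod 179)
166^89 ≡ 178 (mod 179)
166^178 ≡ 1 (mod 179) ✓
The smallest such exponent is 178, so the order of 166 is 178.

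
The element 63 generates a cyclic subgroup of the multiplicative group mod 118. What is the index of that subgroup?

2

By Lagrange's theorem, ord_118(63) divides φ(118) = φ(2)·φ(59) = 1·58 = 58 = 2 · 29.
Divisors of 58: 1, 2, 29, 58.
Compute 63^d (mod 118) for the divisors d until we hit 1:
63^1 ≡ 63
63^2 ≡ 75
63^29 ≡ 1
Thus |⟨63⟩| = ord(63) = 29.
[(Z/118Z)^× : ⟨63⟩] = 58/29 = 2.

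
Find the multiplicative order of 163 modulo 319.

By Lagrange's theorem, ord_319(163) divides φ(319) = φ(11·29) = (11−1)·(29−1) = 10·28 = 280 = 2^3 · 5 · 7.
Divisors of 280: 1, 2, 4, 5, 7, 8, 10, 14, 20, 28, 35, 40, 56, 70, 140, 280.
Evaluate successive powers at the divisors of 280:
163^1 ≡ 163
163^2 ≡ 92
163^4 ≡ 170
163^5 ≡ 276
163^7 ≡ 191
163^8 ≡ 190
163^10 ≡ 254
163^14 ≡ 115
163^20 ≡ 78
163^28 ≡ 146
163^35 ≡ 133
163^40 ≡ 23
163^56 ≡ 262
163^70 ≡ 144
163^140 ≡ 1
So ord_319(163) = 140.

140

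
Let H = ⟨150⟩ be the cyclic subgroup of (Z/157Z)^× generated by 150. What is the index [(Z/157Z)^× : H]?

3

By Lagrange's theorem, ord_157(150) divides φ(157) = 157 − 1 = 156 = 2^2 · 3 · 13.
Divisors of 156: 1, 2, 3, 4, 6, 12, 13, 26, 39, 52, 78, 156.
Test each divisor d:
150^1 ≡ 150
150^2 ≡ 49
150^3 ≡ 128
150^4 ≡ 46
150^6 ≡ 56
150^12 ≡ 153
150^13 ≡ 28
150^26 ≡ 156
150^39 ≡ 129
150^52 ≡ 1
The order of 150 is 52, so the subgroup it generates has 52 elements.
[(Z/157Z)^× : ⟨150⟩] = 156/52 = 3.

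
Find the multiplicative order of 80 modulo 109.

27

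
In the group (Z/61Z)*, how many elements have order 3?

φ(61) = 61 − 1 = 60 = 2^2 · 3 · 5.
In a cyclic group of order 60, there are φ(d) elements of order d for each divisor d of 60, and zero for non-divisors.
3 | 60, and φ(3) = 3 − 1 = 2.

2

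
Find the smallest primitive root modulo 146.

5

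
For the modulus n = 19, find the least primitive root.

2

φ(19) = 19 − 1 = 18 = 2 · 3^2.
Test candidates g = 2, 3, … against the prime factors q ∈ {2, 3} of φ(19): g is a generator iff g^(18/q) ≢ 1 for every such q.
g = 2: 2^9 ≡ 18; 2^6 ≡ 7 — none is 1, so 2 is a primitive root.
The smallest primitive root modulo 19 is 2.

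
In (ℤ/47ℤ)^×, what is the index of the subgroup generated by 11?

The order of 11 must divide φ(47) = 47 − 1 = 46 = 2 · 23.
Divisors of 46: 1, 2, 23, 46.
Test each divisor d:
11^1 ≡ 11 (mod 47)
11^2 ≡ 27 (mod 47)
11^23 ≡ 46 (mod 47)
11^46 ≡ 1 (mod 47) ✓
Thus |⟨11⟩| = ord(11) = 46.
[(Z/47Z)^× : ⟨11⟩] = 46/46 = 1.

1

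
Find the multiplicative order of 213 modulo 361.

171

Since 213 ∈ (Z/361Z)^×, its order divides φ(361) = φ(19^2) = 19·(19−1) = 342 = 2 · 3^2 · 19.
Divisors of 342: 1, 2, 3, 6, 9, 18, 19, 38, 57, 114, 171, 342.
Evaluate successive powers at the divisors of 342:
213^1 ≡ 213
213^2 ≡ 244
213^3 ≡ 349
213^6 ≡ 144
213^9 ≡ 77
213^18 ≡ 153
213^19 ≡ 99
213^38 ≡ 54
213^57 ≡ 292
213^114 ≡ 68
213^171 ≡ 1
Therefore the multiplicative order of 213 modulo 361 is 171.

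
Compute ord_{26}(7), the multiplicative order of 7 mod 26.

12

By Lagrange's theorem, ord_26(7) divides φ(26) = φ(2)·φ(13) = 1·12 = 12 = 2^2 · 3.
Divisors of 12: 1, 2, 3, 4, 6, 12.
Test each divisor d:
7^1 ≡ 7 (mod 26)
7^2 ≡ 23 (mod 26)
7^3 ≡ 5 (mod 26)
7^4 ≡ 9 (mod 26)
7^6 ≡ 25 (mod 26)
7^12 ≡ 1 (mod 26) ✓
So ord_26(7) = 12.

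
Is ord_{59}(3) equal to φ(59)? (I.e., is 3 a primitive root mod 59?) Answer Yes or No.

No

φ(59) = 59 − 1 = 58 = 2 · 29.
3 is a primitive root mod 59 iff 3^(φ(59)/q) ≢ 1 for every prime q | φ(59), i.e. q ∈ {2, 29}.
3^29 ≡ 1 (mod 59)  [q = 2: ≡ 1 ✗]
3^2 ≡ 9 (mod 59)  [q = 29: ≢ 1 ✓]
3^29 ≡ 1 shows ord(3) | 29, strictly less than φ(59); not a primitive root.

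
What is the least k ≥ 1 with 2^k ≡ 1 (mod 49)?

By Lagrange's theorem, ord_49(2) divides φ(49) = φ(7^2) = 7·(7−1) = 42 = 2 · 3 · 7.
Divisors of 42: 1, 2, 3, 6, 7, 14, 21, 42.
Check 2^d mod 49 for each divisor in increasing order:
2^1 ≡ 2 (mod 49)
2^2 ≡ 4 (mod 49)
2^3 ≡ 8 (mod 49)
2^6 ≡ 15 (mod 49)
2^7 ≡ 30 (mod 49)
2^14 ≡ 18 (mod 49)
2^21 ≡ 1 (mod 49) ✓
Therefore the multiplicative order of 2 modulo 49 is 21.

21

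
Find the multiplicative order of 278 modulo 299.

ord(278) | φ(299) = φ(13·23) = (13−1)·(23−1) = 12·22 = 264 = 2^3 · 3 · 11.
Divisors of 264: 1, 2, 3, 4, 6, 8, 11, 12, 22, 24, 33, 44, 66, 88, 132, 264.
Check 278^d mod 299 for each divisor in increasing order:
278^1 ≡ 278 (mod 299)
278^2 ≡ 142 (mod 299)
278^3 ≡ 8 (mod 299)
278^4 ≡ 131 (mod 299)
278^6 ≡ 64 (mod 299)
278^8 ≡ 118 (mod 299)
278^11 ≡ 47 (mod 299)
278^12 ≡ 209 (mod 299)
278^22 ≡ 116 (mod 299)
278^24 ≡ 27 (mod 299)
278^33 ≡ 70 (mod 299)
278^44 ≡ 1 (mod 299) ✓
So ord_299(278) = 44.

44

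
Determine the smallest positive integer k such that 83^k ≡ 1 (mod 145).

28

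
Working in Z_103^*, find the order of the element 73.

The order of 73 must divide φ(103) = 103 − 1 = 102 = 2 · 3 · 17.
Divisors of 102: 1, 2, 3, 6, 17, 34, 51, 102.
Evaluate successive powers at the divisors of 102:
73^1 ≡ 73 (mod 103)
73^2 ≡ 76 (mod 103)
73^3 ≡ 89 (mod 103)
73^6 ≡ 93 (mod 103)
73^17 ≡ 102 (mod 103)
73^34 ≡ 1 (mod 103) ✓
Hence ord(73) = 34.

34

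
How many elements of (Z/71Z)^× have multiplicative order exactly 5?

4

φ(71) = 71 − 1 = 70 = 2 · 5 · 7.
Since (Z/71Z)^× is cyclic of order 70, the number of elements of order d is φ(d) when d | 70 and 0 otherwise.
5 | 70, and φ(5) = 5 − 1 = 4.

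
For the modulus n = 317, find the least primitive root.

2

φ(317) = 317 − 1 = 316 = 2^2 · 79.
g is a primitive root iff g^(316/q) ≢ 1 (mod 317) for each prime q ∈ {2, 79}.
g = 2: 2^158 ≡ 316; 2^4 ≡ 16 — none is 1, so 2 is a primitive root.
So 2 is the smallest generator of (Z/317Z)^×.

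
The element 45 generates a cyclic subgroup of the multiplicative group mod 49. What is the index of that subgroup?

The order of 45 must divide φ(49) = φ(7^2) = 7·(7−1) = 42 = 2 · 3 · 7.
Divisors of 42: 1, 2, 3, 6, 7, 14, 21, 42.
Check 45^d mod 49 for each divisor in increasing order:
45^1 ≡ 45 (mod 49)
45^2 ≡ 16 (mod 49)
45^3 ≡ 34 (mod 49)
45^6 ≡ 29 (mod 49)
45^7 ≡ 31 (mod 49)
45^14 ≡ 30 (mod 49)
45^21 ≡ 48 (mod 49)
45^42 ≡ 1 (mod 49) ✓
Thus |⟨45⟩| = ord(45) = 42.
[(Z/49Z)^× : ⟨45⟩] = 42/42 = 1.

1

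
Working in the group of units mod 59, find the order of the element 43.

58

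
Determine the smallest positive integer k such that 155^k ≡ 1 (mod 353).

176

ord(155) | φ(353) = 353 − 1 = 352 = 2^5 · 11.
Divisors of 352: 1, 2, 4, 8, 11, 16, 22, 32, 44, 88, 176, 352.
Test each divisor d:
155^1 ≡ 155 (mod 353)
155^2 ≡ 21 (mod 353)
155^4 ≡ 88 (mod 353)
155^8 ≡ 331 (mod 353)
155^11 ≡ 49 (mod 353)
155^16 ≡ 131 (mod 353)
155^22 ≡ 283 (mod 353)
155^32 ≡ 217 (mod 353)
155^44 ≡ 311 (mod 353)
155^88 ≡ 352 (mod 353)
155^176 ≡ 1 (mod 353) ✓
Therefore the multiplicative order of 155 modulo 353 is 176.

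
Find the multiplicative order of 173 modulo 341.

ord(173) | φ(341) = φ(11·31) = (11−1)·(31−1) = 10·30 = 300 = 2^2 · 3 · 5^2.
Divisors of 300: 1, 2, 3, 4, 5, 6, 10, 12, 15, 20, 25, 30, 50, 60, 75, 100, 150, 300.
Evaluate successive powers at the divisors of 300:
173^1 ≡ 173 (mod 341)
173^2 ≡ 262 (mod 341)
173^3 ≡ 314 (mod 341)
173^4 ≡ 103 (mod 341)
173^5 ≡ 87 (mod 341)
173^6 ≡ 47 (mod 341)
173^10 ≡ 67 (mod 341)
173^12 ≡ 163 (mod 341)
173^15 ≡ 32 (mod 341)
173^20 ≡ 56 (mod 341)
173^25 ≡ 98 (mod 341)
173^30 ≡ 1 (mod 341) ✓
The smallest such exponent is 30, so the order of 173 is 30.

30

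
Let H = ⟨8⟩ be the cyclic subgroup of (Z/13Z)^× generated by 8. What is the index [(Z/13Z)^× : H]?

3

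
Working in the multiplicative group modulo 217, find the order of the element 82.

The order of 82 must divide φ(217) = φ(7·31) = (7−1)·(31−1) = 6·30 = 180 = 2^2 · 3^2 · 5.
Divisors of 180: 1, 2, 3, 4, 5, 6, 9, 10, 12, 15, 18, 20, 30, 36, 45, 60, 90, 180.
Evaluate successive powers at the divisors of 180:
82^1 ≡ 82 (mod 217)
82^2 ≡ 214 (mod 217)
82^3 ≡ 188 (mod 217)
82^4 ≡ 9 (mod 217)
82^5 ≡ 87 (mod 217)
82^6 ≡ 190 (mod 217)
82^9 ≡ 132 (mod 217)
82^10 ≡ 191 (mod 217)
82^12 ≡ 78 (mod 217)
82^15 ≡ 125 (mod 217)
82^18 ≡ 64 (mod 217)
82^20 ≡ 25 (mod 217)
82^30 ≡ 1 (mod 217) ✓
Hence ord(82) = 30.

30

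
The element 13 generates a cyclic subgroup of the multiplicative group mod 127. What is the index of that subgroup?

2

Since 13 ∈ (Z/127Z)^×, its order divides φ(127) = 127 − 1 = 126 = 2 · 3^2 · 7.
Divisors of 126: 1, 2, 3, 6, 7, 9, 14, 18, 21, 42, 63, 126.
Check 13^d mod 127 for each divisor in increasing order:
13^1 ≡ 13
13^2 ≡ 42
13^3 ≡ 38
13^6 ≡ 47
13^7 ≡ 103
13^9 ≡ 8
13^14 ≡ 68
13^18 ≡ 64
13^21 ≡ 19
13^42 ≡ 107
13^63 ≡ 1
So ord_127(13) = 63, hence |⟨13⟩| = 63.
The index is φ(127) / ord(13) = 126 / 63 = 2.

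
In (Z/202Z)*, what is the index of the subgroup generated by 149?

By Lagrange's theorem, ord_202(149) divides φ(202) = φ(2)·φ(101) = 1·100 = 100 = 2^2 · 5^2.
Divisors of 100: 1, 2, 4, 5, 10, 20, 25, 50, 100.
Evaluate successive powers at the divisors of 100:
149^1 ≡ 149
149^2 ≡ 183
149^4 ≡ 159
149^5 ≡ 57
149^10 ≡ 17
149^20 ≡ 87
149^25 ≡ 111
149^50 ≡ 201
149^100 ≡ 1
So ord_202(149) = 100, hence |⟨149⟩| = 100.
The index is φ(202) / ord(149) = 100 / 100 = 1.

1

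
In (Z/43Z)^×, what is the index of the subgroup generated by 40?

Since 40 ∈ (Z/43Z)^×, its order divides φ(43) = 43 − 1 = 42 = 2 · 3 · 7.
Divisors of 42: 1, 2, 3, 6, 7, 14, 21, 42.
Test each divisor d:
40^1 ≡ 40
40^2 ≡ 9
40^3 ≡ 16
40^6 ≡ 41
40^7 ≡ 6
40^14 ≡ 36
40^21 ≡ 1
So ord_43(40) = 21, hence |⟨40⟩| = 21.
The index is φ(43) / ord(40) = 42 / 21 = 2.

2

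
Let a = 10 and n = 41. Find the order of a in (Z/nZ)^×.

By Lagrange's theorem, ord_41(10) divides φ(41) = 41 − 1 = 40 = 2^3 · 5.
Divisors of 40: 1, 2, 4, 5, 8, 10, 20, 40.
Compute 10^d (mod 41) for the divisors d until we hit 1:
10^1 ≡ 10
10^2 ≡ 18
10^4 ≡ 37
10^5 ≡ 1
The smallest such exponent is 5, so the order of 10 is 5.

5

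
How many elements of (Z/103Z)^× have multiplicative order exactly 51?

φ(103) = 103 − 1 = 102 = 2 · 3 · 17.
In a cyclic group of order 102, there are φ(d) elements of order d for each divisor d of 102, and zero for non-divisors.
51 = 3 · 17 divides 102, and φ(51) = 32.

32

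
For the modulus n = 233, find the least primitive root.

3

φ(233) = 233 − 1 = 232 = 2^3 · 29.
Test candidates g = 2, 3, … against the prime factors q ∈ {2, 29} of φ(233): g is a generator iff g^(232/q) ≢ 1 for every such q.
g = 2: 2^116 ≡ 1 — hits 1, so not a primitive root.
g = 3: 3^116 ≡ 232; 3^8 ≡ 37 — none is 1, so 3 is a primitive root.
So 3 is the smallest generator of (Z/233Z)^×.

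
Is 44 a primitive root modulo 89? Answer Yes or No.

No

φ(89) = 89 − 1 = 88 = 2^3 · 11.
An element g generates (Z/89Z)^× iff g^(88/q) ≢ 1 (mod 89) for each prime q ∈ {2, 11}.
44^44 ≡ 1 (mod 89)  [q = 2: ≡ 1 ✗]
44^8 ≡ 8 (mod 89)  [q = 11: ≢ 1 ✓]
Since 44^44 ≡ 1, the order of 44 divides 44 < 88, so 44 is not a primitive root.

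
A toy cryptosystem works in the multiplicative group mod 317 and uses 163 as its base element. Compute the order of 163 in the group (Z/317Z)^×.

The order of 163 must divide φ(317) = 317 − 1 = 316 = 2^2 · 79.
Divisors of 316: 1, 2, 4, 79, 158, 316.
Test each divisor d:
163^1 ≡ 163 (mod 317)
163^2 ≡ 258 (mod 317)
163^4 ≡ 311 (mod 317)
163^79 ≡ 203 (mod 317)
163^158 ≡ 316 (mod 317)
163^316 ≡ 1 (mod 317) ✓
So ord_317(163) = 316.

316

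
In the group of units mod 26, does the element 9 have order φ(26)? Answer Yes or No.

No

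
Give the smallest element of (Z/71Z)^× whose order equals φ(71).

7

φ(71) = 71 − 1 = 70 = 2 · 5 · 7.
Test candidates g = 2, 3, … against the prime factors q ∈ {2, 5, 7} of φ(71): g is a generator iff g^(70/q) ≢ 1 for every such q.
g = 2: 2^35 ≡ 1 — hits 1, so not a primitive root.
g = 3: 3^35 ≡ 1 — hits 1, so not a primitive root.
g = 4: 4^35 ≡ 1 — hits 1, so not a primitive root.
g = 5: 5^35 ≡ 1 — hits 1, so not a primitive root.
g = 6: 6^35 ≡ 1 — hits 1, so not a primitive root.
g = 7: 7^35 ≡ 70; 7^14 ≡ 54; 7^10 ≡ 45 — none is 1, so 7 is a primitive root.
The smallest primitive root modulo 71 is 7.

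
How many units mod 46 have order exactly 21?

0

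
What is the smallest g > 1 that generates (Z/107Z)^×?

2

φ(107) = 107 − 1 = 106 = 2 · 53.
Test candidates g = 2, 3, … against the prime factors q ∈ {2, 53} of φ(107): g is a generator iff g^(106/q) ≢ 1 for every such q.
g = 2: 2^53 ≡ 106; 2^2 ≡ 4 — none is 1, so 2 is a primitive root.
The smallest primitive root modulo 107 is 2.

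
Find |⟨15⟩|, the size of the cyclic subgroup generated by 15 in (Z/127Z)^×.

63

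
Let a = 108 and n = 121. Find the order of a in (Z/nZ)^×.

The order of 108 must divide φ(121) = φ(11^2) = 11·(11−1) = 110 = 2 · 5 · 11.
Divisors of 110: 1, 2, 5, 10, 11, 22, 55, 110.
Check 108^d mod 121 for each divisor in increasing order:
108^1 ≡ 108
108^2 ≡ 48
108^5 ≡ 56
108^10 ≡ 111
108^11 ≡ 9
108^22 ≡ 81
108^55 ≡ 1
The smallest such exponent is 55, so the order of 108 is 55.

55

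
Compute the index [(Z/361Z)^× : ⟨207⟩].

2

The order of 207 must divide φ(361) = φ(19^2) = 19·(19−1) = 342 = 2 · 3^2 · 19.
Divisors of 342: 1, 2, 3, 6, 9, 18, 19, 38, 57, 114, 171, 342.
Evaluate successive powers at the divisors of 342:
207^1 ≡ 207 (mod 361)
207^2 ≡ 251 (mod 361)
207^3 ≡ 334 (mod 361)
207^6 ≡ 7 (mod 361)
207^9 ≡ 172 (mod 361)
207^18 ≡ 343 (mod 361)
207^19 ≡ 245 (mod 361)
207^38 ≡ 99 (mod 361)
207^57 ≡ 68 (mod 361)
207^114 ≡ 292 (mod 361)
207^171 ≡ 1 (mod 361) ✓
So ord_361(207) = 171, hence |⟨207⟩| = 171.
[(Z/361Z)^× : ⟨207⟩] = 342/171 = 2.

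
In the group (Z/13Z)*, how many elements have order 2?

φ(13) = 13 − 1 = 12 = 2^2 · 3.
Since (Z/13Z)^× is cyclic of order 12, the number of elements of order d is φ(d) when d | 12 and 0 otherwise.
2 | 12, and φ(2) = 2 − 1 = 1.

1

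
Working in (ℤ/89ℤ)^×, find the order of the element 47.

44

Since 47 ∈ (Z/89Z)^×, its order divides φ(89) = 89 − 1 = 88 = 2^3 · 11.
Divisors of 88: 1, 2, 4, 8, 11, 22, 44, 88.
Check 47^d mod 89 for each divisor in increasing order:
47^1 ≡ 47 (mod 89)
47^2 ≡ 73 (mod 89)
47^4 ≡ 78 (mod 89)
47^8 ≡ 32 (mod 89)
47^11 ≡ 55 (mod 89)
47^22 ≡ 88 (mod 89)
47^44 ≡ 1 (mod 89) ✓
The smallest such exponent is 44, so the order of 47 is 44.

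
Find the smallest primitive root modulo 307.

5

φ(307) = 307 − 1 = 306 = 2 · 3^2 · 17.
g is a primitive root iff g^(306/q) ≢ 1 (mod 307) for each prime q ∈ {2, 3, 17}.
g = 2: 2^153 ≡ 306; 2^102 ≡ 1 — hits 1, so not a primitive root.
g = 3: 3^153 ≡ 306; 3^102 ≡ 1 — hits 1, so not a primitive root.
g = 4: 4^153 ≡ 1 — hits 1, so not a primitive root.
g = 5: 5^153 ≡ 306; 5^102 ≡ 289; 5^18 ≡ 81 — none is 1, so 5 is a primitive root.
So 5 is the smallest generator of (Z/307Z)^×.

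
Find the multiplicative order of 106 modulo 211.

ord(106) | φ(211) = 211 − 1 = 210 = 2 · 3 · 5 · 7.
Divisors of 210: 1, 2, 3, 5, 6, 7, 10, 14, 15, 21, 30, 35, 42, 70, 105, 210.
Check 106^d mod 211 for each divisor in increasing order:
106^1 ≡ 106 (mod 211)
106^2 ≡ 53 (mod 211)
106^3 ≡ 132 (mod 211)
106^5 ≡ 33 (mod 211)
106^6 ≡ 122 (mod 211)
106^7 ≡ 61 (mod 211)
106^10 ≡ 34 (mod 211)
106^14 ≡ 134 (mod 211)
106^15 ≡ 67 (mod 211)
106^21 ≡ 156 (mod 211)
106^30 ≡ 58 (mod 211)
106^35 ≡ 15 (mod 211)
106^42 ≡ 71 (mod 211)
106^70 ≡ 14 (mod 211)
106^105 ≡ 210 (mod 211)
106^210 ≡ 1 (mod 211) ✓
Hence ord(106) = 210.

210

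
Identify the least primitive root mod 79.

3

φ(79) = 79 − 1 = 78 = 2 · 3 · 13.
Test candidates g = 2, 3, … against the prime factors q ∈ {2, 3, 13} of φ(79): g is a generator iff g^(78/q) ≢ 1 for every such q.
g = 2: 2^39 ≡ 1 — hits 1, so not a primitive root.
g = 3: 3^39 ≡ 78; 3^26 ≡ 23; 3^6 ≡ 18 — none is 1, so 3 is a primitive root.
Hence the least primitive root of 79 is 3.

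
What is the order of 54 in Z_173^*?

86

The order of 54 must divide φ(173) = 173 − 1 = 172 = 2^2 · 43.
Divisors of 172: 1, 2, 4, 43, 86, 172.
Check 54^d mod 173 for each divisor in increasing order:
54^1 ≡ 54 (mod 173)
54^2 ≡ 148 (mod 173)
54^4 ≡ 106 (mod 173)
54^43 ≡ 172 (mod 173)
54^86 ≡ 1 (mod 173) ✓
The smallest such exponent is 86, so the order of 54 is 86.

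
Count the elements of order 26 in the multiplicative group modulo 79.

φ(79) = 79 − 1 = 78 = 2 · 3 · 13.
Since (Z/79Z)^× is cyclic of order 78, the number of elements of order d is φ(d) when d | 78 and 0 otherwise.
26 = 2 · 13 divides 78, and φ(26) = 12.

12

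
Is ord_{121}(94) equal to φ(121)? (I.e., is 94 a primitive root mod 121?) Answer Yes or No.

No

φ(121) = φ(11^2) = 11·(11−1) = 110 = 2 · 5 · 11.
Test 94^(110/q) mod 121 for each prime factor q of 110:
94^55 ≡ 120 (mod 121)  [q = 2: ≢ 1 ✓]
94^22 ≡ 3 (mod 121)  [q = 5: ≢ 1 ✓]
94^10 ≡ 1 (mod 121)  [q = 11: ≡ 1 ✗]
The check at q = 11 fails, so 94 generates a proper subgroup.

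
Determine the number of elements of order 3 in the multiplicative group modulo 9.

φ(9) = φ(3^2) = 3·(3−1) = 6 = 2 · 3.
In a cyclic group of order 6, there are φ(d) elements of order d for each divisor d of 6, and zero for non-divisors.
3 | 6, and φ(3) = 3 − 1 = 2.

2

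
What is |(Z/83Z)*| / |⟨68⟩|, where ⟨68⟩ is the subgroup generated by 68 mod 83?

By Lagrange's theorem, ord_83(68) divides φ(83) = 83 − 1 = 82 = 2 · 41.
Divisors of 82: 1, 2, 41, 82.
Compute 68^d (mod 83) for the divisors d until we hit 1:
68^1 ≡ 68 (mod 83)
68^2 ≡ 59 (mod 83)
68^41 ≡ 1 (mod 83) ✓
So ord_83(68) = 41, hence |⟨68⟩| = 41.
[(Z/83Z)^× : ⟨68⟩] = 82/41 = 2.

2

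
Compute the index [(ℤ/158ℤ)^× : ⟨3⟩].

By Lagrange's theorem, ord_158(3) divides φ(158) = φ(2)·φ(79) = 1·78 = 78 = 2 · 3 · 13.
Divisors of 78: 1, 2, 3, 6, 13, 26, 39, 78.
Evaluate successive powers at the divisors of 78:
3^1 ≡ 3 (mod 158)
3^2 ≡ 9 (mod 158)
3^3 ≡ 27 (mod 158)
3^6 ≡ 97 (mod 158)
3^13 ≡ 103 (mod 158)
3^26 ≡ 23 (mod 158)
3^39 ≡ 157 (mod 158)
3^78 ≡ 1 (mod 158) ✓
So ord_158(3) = 78, hence |⟨3⟩| = 78.
[(Z/158Z)^× : ⟨3⟩] = 78/78 = 1.

1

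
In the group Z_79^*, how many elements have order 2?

1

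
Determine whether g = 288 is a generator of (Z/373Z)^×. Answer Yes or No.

φ(373) = 373 − 1 = 372 = 2^2 · 3 · 31.
288 is a primitive root mod 373 iff 288^(φ(373)/q) ≢ 1 for every prime q | φ(373), i.e. q ∈ {2, 3, 31}.
288^186 ≡ 372 (mod 373)  [q = 2: ≢ 1 ✓]
288^124 ≡ 284 (mod 373)  [q = 3: ≢ 1 ✓]
288^12 ≡ 309 (mod 373)  [q = 31: ≢ 1 ✓]
All checks pass, so 288 has order 372 and is a primitive root modulo 373.

Yes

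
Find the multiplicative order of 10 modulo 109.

108

By Lagrange's theorem, ord_109(10) divides φ(109) = 109 − 1 = 108 = 2^2 · 3^3.
Divisors of 108: 1, 2, 3, 4, 6, 9, 12, 18, 27, 36, 54, 108.
Compute 10^d (mod 109) for the divisors d until we hit 1:
10^1 ≡ 10 (mod 109)
10^2 ≡ 100 (mod 109)
10^3 ≡ 19 (mod 109)
10^4 ≡ 81 (mod 109)
10^6 ≡ 34 (mod 109)
10^9 ≡ 101 (mod 109)
10^12 ≡ 66 (mod 109)
10^18 ≡ 64 (mod 109)
10^27 ≡ 33 (mod 109)
10^36 ≡ 63 (mod 109)
10^54 ≡ 108 (mod 109)
10^108 ≡ 1 (mod 109) ✓
Hence ord(10) = 108.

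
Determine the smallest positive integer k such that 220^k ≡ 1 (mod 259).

ord(220) | φ(259) = φ(7·37) = (7−1)·(37−1) = 6·36 = 216 = 2^3 · 3^3.
Divisors of 216: 1, 2, 3, 4, 6, 8, 9, 12, 18, 24, 27, 36, 54, 72, 108, 216.
Check 220^d mod 259 for each divisor in increasing order:
220^1 ≡ 220 (mod 259)
220^2 ≡ 226 (mod 259)
220^3 ≡ 251 (mod 259)
220^4 ≡ 53 (mod 259)
220^6 ≡ 64 (mod 259)
220^8 ≡ 219 (mod 259)
220^9 ≡ 6 (mod 259)
220^12 ≡ 211 (mod 259)
220^18 ≡ 36 (mod 259)
220^24 ≡ 232 (mod 259)
220^27 ≡ 216 (mod 259)
220^36 ≡ 1 (mod 259) ✓
The smallest such exponent is 36, so the order of 220 is 36.

36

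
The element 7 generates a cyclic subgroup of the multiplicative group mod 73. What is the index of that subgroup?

3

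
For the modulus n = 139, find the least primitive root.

φ(139) = 139 − 1 = 138 = 2 · 3 · 23.
Test candidates g = 2, 3, … against the prime factors q ∈ {2, 3, 23} of φ(139): g is a generator iff g^(138/q) ≢ 1 for every such q.
g = 2: 2^69 ≡ 138; 2^46 ≡ 96; 2^6 ≡ 64 — none is 1, so 2 is a primitive root.
The smallest primitive root modulo 139 is 2.

2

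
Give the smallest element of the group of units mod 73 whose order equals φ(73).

φ(73) = 73 − 1 = 72 = 2^3 · 3^2.
g is a primitive root iff g^(72/q) ≢ 1 (mod 73) for each prime q ∈ {2, 3}.
g = 2: 2^36 ≡ 1 — hits 1, so not a primitive root.
g = 3: 3^36 ≡ 1 — hits 1, so not a primitive root.
g = 4: 4^36 ≡ 1 — hits 1, so not a primitive root.
g = 5: 5^36 ≡ 72; 5^24 ≡ 8 — none is 1, so 5 is a primitive root.
Hence the least primitive root of 73 is 5.

5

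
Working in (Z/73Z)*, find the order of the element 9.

6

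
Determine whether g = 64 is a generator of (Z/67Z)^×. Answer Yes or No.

No

φ(67) = 67 − 1 = 66 = 2 · 3 · 11.
Test 64^(66/q) mod 67 for each prime factor q of 66:
64^33 ≡ 1 (mod 67)  [q = 2: ≡ 1 ✗]
64^22 ≡ 1 (mod 67)  [q = 3: ≡ 1 ✗]
64^6 ≡ 59 (mod 67)  [q = 11: ≢ 1 ✓]
64^33 ≡ 1 shows ord(64) | 33, strictly less than φ(67); not a primitive root.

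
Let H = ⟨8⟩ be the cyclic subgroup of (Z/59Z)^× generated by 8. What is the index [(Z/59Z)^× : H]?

By Lagrange's theorem, ord_59(8) divides φ(59) = 59 − 1 = 58 = 2 · 29.
Divisors of 58: 1, 2, 29, 58.
Test each divisor d:
8^1 ≡ 8 (mod 59)
8^2 ≡ 5 (mod 59)
8^29 ≡ 58 (mod 59)
8^58 ≡ 1 (mod 59) ✓
So ord_59(8) = 58, hence |⟨8⟩| = 58.
Index = |(Z/59Z)^×| / |⟨8⟩| = 58 / 58 = 1.

1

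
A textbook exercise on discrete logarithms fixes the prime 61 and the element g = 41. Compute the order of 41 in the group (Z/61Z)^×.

10

By Lagrange's theorem, ord_61(41) divides φ(61) = 61 − 1 = 60 = 2^2 · 3 · 5.
Divisors of 60: 1, 2, 3, 4, 5, 6, 10, 12, 15, 20, 30, 60.
Test each divisor d:
41^1 ≡ 41
41^2 ≡ 34
41^3 ≡ 52
41^4 ≡ 58
41^5 ≡ 60
41^6 ≡ 20
41^10 ≡ 1
Therefore the multiplicative order of 41 modulo 61 is 10.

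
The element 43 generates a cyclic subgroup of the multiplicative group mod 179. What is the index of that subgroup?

2

ord(43) | φ(179) = 179 − 1 = 178 = 2 · 89.
Divisors of 178: 1, 2, 89, 178.
Test each divisor d:
43^1 ≡ 43 (mod 179)
43^2 ≡ 59 (mod 179)
43^89 ≡ 1 (mod 179) ✓
So ord_179(43) = 89, hence |⟨43⟩| = 89.
[(Z/179Z)^× : ⟨43⟩] = 178/89 = 2.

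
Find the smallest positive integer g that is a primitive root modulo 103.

φ(103) = 103 − 1 = 102 = 2 · 3 · 17.
Test candidates g = 2, 3, … against the prime factors q ∈ {2, 3, 17} of φ(103): g is a generator iff g^(102/q) ≢ 1 for every such q.
g = 2: 2^51 ≡ 1 — hits 1, so not a primitive root.
g = 3: 3^51 ≡ 102; 3^34 ≡ 1 — hits 1, so not a primitive root.
g = 4: 4^51 ≡ 1 — hits 1, so not a primitive root.
g = 5: 5^51 ≡ 102; 5^34 ≡ 56; 5^6 ≡ 72 — none is 1, so 5 is a primitive root.
The smallest primitive root modulo 103 is 5.

5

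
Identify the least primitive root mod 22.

φ(22) = φ(2)·φ(11) = 1·10 = 10 = 2 · 5.
Test candidates g = 2, 3, … against the prime factors q ∈ {2, 5} of φ(22): g is a generator iff g^(10/q) ≢ 1 for every such q.
g = 2: gcd(2, 22) = 2 > 1, not a unit — skip.
g = 3: 3^5 ≡ 1 — hits 1, so not a primitive root.
g = 4: gcd(4, 22) = 2 > 1, not a unit — skip.
g = 5: 5^5 ≡ 1 — hits 1, so not a primitive root.
g = 6: gcd(6, 22) = 2 > 1, not a unit — skip.
g = 7: 7^5 ≡ 21; 7^2 ≡ 5 — none is 1, so 7 is a primitive root.
Hence the least primitive root of 22 is 7.

7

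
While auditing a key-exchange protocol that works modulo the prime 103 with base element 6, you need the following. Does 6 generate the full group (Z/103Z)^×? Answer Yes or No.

φ(103) = 103 − 1 = 102 = 2 · 3 · 17.
An element g generates (Z/103Z)^× iff g^(102/q) ≢ 1 (mod 103) for each prime q ∈ {2, 3, 17}.
6^51 ≡ 102 (mod 103)  [q = 2: ≢ 1 ✓]
6^34 ≡ 46 (mod 103)  [q = 3: ≢ 1 ✓]
6^6 ≡ 100 (mod 103)  [q = 17: ≢ 1 ✓]
None equal 1, so ord_103(6) = 102: 6 is a primitive root.

Yes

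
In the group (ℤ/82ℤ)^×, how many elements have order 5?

4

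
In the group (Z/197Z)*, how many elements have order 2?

1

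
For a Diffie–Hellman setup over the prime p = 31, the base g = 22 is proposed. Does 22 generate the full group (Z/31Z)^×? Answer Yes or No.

φ(31) = 31 − 1 = 30 = 2 · 3 · 5.
It suffices to check that the order of 22 is not a proper divisor of 30: compute 22^(30/q) for q ∈ {2, 3, 5}.
22^15 ≡ 30 (mod 31)  [q = 2: ≢ 1 ✓]
22^10 ≡ 5 (mod 31)  [q = 3: ≢ 1 ✓]
22^6 ≡ 8 (mod 31)  [q = 5: ≢ 1 ✓]
Every test exponent gives a nontrivial residue, hence 22 generates the full group.

Yes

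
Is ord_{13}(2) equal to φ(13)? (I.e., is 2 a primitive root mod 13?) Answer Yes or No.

φ(13) = 13 − 1 = 12 = 2^2 · 3.
An element g generates (Z/13Z)^× iff g^(12/q) ≢ 1 (mod 13) for each prime q ∈ {2, 3}.
2^6 ≡ 12 (mod 13)  [q = 2: ≢ 1 ✓]
2^4 ≡ 3 (mod 13)  [q = 3: ≢ 1 ✓]
All checks pass, so 2 has order 12 and is a primitive root modulo 13.

Yes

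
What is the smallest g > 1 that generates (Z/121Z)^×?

2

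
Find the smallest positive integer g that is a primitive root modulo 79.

3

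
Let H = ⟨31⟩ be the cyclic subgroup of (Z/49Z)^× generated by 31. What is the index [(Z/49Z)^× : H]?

ord(31) | φ(49) = φ(7^2) = 7·(7−1) = 42 = 2 · 3 · 7.
Divisors of 42: 1, 2, 3, 6, 7, 14, 21, 42.
Check 31^d mod 49 for each divisor in increasing order:
31^1 ≡ 31 (mod 49)
31^2 ≡ 30 (mod 49)
31^3 ≡ 48 (mod 49)
31^6 ≡ 1 (mod 49) ✓
So ord_49(31) = 6, hence |⟨31⟩| = 6.
The index is φ(49) / ord(31) = 42 / 6 = 7.

7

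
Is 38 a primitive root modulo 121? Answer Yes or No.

No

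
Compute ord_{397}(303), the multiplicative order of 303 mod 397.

396

Since 303 ∈ (Z/397Z)^×, its order divides φ(397) = 397 − 1 = 396 = 2^2 · 3^2 · 11.
Divisors of 396: 1, 2, 3, 4, 6, 9, 11, 12, 18, 22, 33, 36, 44, 66, 99, 132, 198, 396.
Compute 303^d (mod 397) for the divisors d until we hit 1:
303^1 ≡ 303 (mod 397)
303^2 ≡ 102 (mod 397)
303^3 ≡ 337 (mod 397)
303^4 ≡ 82 (mod 397)
303^6 ≡ 27 (mod 397)
303^9 ≡ 365 (mod 397)
303^11 ≡ 309 (mod 397)
303^12 ≡ 332 (mod 397)
303^18 ≡ 230 (mod 397)
303^22 ≡ 201 (mod 397)
303^33 ≡ 177 (mod 397)
303^36 ≡ 99 (mod 397)
303^44 ≡ 304 (mod 397)
303^66 ≡ 363 (mod 397)
303^99 ≡ 334 (mod 397)
303^132 ≡ 362 (mod 397)
303^198 ≡ 396 (mod 397)
303^396 ≡ 1 (mod 397) ✓
Therefore the multiplicative order of 303 modulo 397 is 396.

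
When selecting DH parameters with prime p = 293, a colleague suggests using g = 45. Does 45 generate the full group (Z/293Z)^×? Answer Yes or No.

φ(293) = 293 − 1 = 292 = 2^2 · 73.
45 is a primitive root mod 293 iff 45^(φ(293)/q) ≢ 1 for every prime q | φ(293), i.e. q ∈ {2, 73}.
45^146 ≡ 292 (mod 293)  [q = 2: ≢ 1 ✓]
45^4 ≡ 90 (mod 293)  [q = 73: ≢ 1 ✓]
All checks pass, so 45 has order 292 and is a primitive root modulo 293.

Yes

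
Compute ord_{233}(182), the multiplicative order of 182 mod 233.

58

The order of 182 must divide φ(233) = 233 − 1 = 232 = 2^3 · 29.
Divisors of 232: 1, 2, 4, 8, 29, 58, 116, 232.
Compute 182^d (mod 233) for the divisors d until we hit 1:
182^1 ≡ 182
182^2 ≡ 38
182^4 ≡ 46
182^8 ≡ 19
182^29 ≡ 232
182^58 ≡ 1
Therefore the multiplicative order of 182 modulo 233 is 58.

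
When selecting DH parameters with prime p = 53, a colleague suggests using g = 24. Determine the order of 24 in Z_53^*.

13

ord(24) | φ(53) = 53 − 1 = 52 = 2^2 · 13.
Divisors of 52: 1, 2, 4, 13, 26, 52.
Compute 24^d (mod 53) for the divisors d until we hit 1:
24^1 ≡ 24 (mod 53)
24^2 ≡ 46 (mod 53)
24^4 ≡ 49 (mod 53)
24^13 ≡ 1 (mod 53) ✓
So ord_53(24) = 13.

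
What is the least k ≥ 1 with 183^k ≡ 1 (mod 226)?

112

ord(183) | φ(226) = φ(2)·φ(113) = 1·112 = 112 = 2^4 · 7.
Divisors of 112: 1, 2, 4, 7, 8, 14, 16, 28, 56, 112.
Evaluate successive powers at the divisors of 112:
183^1 ≡ 183 (mod 226)
183^2 ≡ 41 (mod 226)
183^4 ≡ 99 (mod 226)
183^7 ≡ 161 (mod 226)
183^8 ≡ 83 (mod 226)
183^14 ≡ 157 (mod 226)
183^16 ≡ 109 (mod 226)
183^28 ≡ 15 (mod 226)
183^56 ≡ 225 (mod 226)
183^112 ≡ 1 (mod 226) ✓
Hence ord(183) = 112.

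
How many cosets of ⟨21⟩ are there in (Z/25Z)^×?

Since 21 ∈ (Z/25Z)^×, its order divides φ(25) = φ(5^2) = 5·(5−1) = 20 = 2^2 · 5.
Divisors of 20: 1, 2, 4, 5, 10, 20.
Compute 21^d (mod 25) for the divisors d until we hit 1:
21^1 ≡ 21 (mod 25)
21^2 ≡ 16 (mod 25)
21^4 ≡ 6 (mod 25)
21^5 ≡ 1 (mod 25) ✓
The order of 21 is 5, so the subgroup it generates has 5 elements.
[(Z/25Z)^× : ⟨21⟩] = 20/5 = 4.

4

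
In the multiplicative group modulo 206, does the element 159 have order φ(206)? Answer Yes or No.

No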